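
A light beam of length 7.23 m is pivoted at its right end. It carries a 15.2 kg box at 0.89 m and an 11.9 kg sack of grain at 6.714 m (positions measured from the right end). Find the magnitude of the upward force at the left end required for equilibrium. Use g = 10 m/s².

About the right end:
Box: 15.2 × 10 = 152 N down at 0.89 m → arm 0.89 m, τ = 152 × 0.89 = 135.3 N·m counterclockwise.
Sack of grain: 11.9 × 10 = 119 N down at 6.714 m → arm 6.714 m, τ = 119 × 6.714 = 799 N·m counterclockwise.
Net moment of the loads = 934.3 N·m counterclockwise.
The upward force F acts at the left end, arm 7.23 m, giving F × 7.23 clockwise.
Στ = 0 ⇒ F × 7.23 = 934.3 ⇒ F = 934.3 / 7.23 = 129 N.

F ≈ 129 N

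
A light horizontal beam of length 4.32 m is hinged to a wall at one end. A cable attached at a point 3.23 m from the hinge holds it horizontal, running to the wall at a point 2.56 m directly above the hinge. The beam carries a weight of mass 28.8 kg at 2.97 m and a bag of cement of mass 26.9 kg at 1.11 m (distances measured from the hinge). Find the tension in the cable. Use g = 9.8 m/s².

T ≈ 564 N

Taking torques about the hinge:
Weight: 28.8 × 9.8 = 282.2 N down at 2.97 m → arm 2.97 m, τ = 282.2 × 2.97 = 838.1 N·m clockwise.
Bag of cement: 26.9 × 9.8 = 263.6 N down at 1.11 m → arm 1.11 m, τ = 263.6 × 1.11 = 292.6 N·m clockwise.
Total clockwise load moment = 1131 N·m.
The cable tension T acts at 3.23 m; only its component perpendicular to the beam, T sinθ, produces torque. sinθ = h/√(h²+d²) = 2.56/√(2.56²+3.23²) = 0.6211.
For rotational equilibrium, T × 3.23 × 0.6211 = 1131, so T = 1131 / 2.006 = 564 N.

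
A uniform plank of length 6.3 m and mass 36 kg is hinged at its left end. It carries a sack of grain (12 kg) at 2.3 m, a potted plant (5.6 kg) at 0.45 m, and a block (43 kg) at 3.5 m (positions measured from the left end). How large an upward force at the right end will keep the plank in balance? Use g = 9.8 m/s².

F ≈ 457 N

Take moments about the left end.
Beam weight: 36 × 9.8 = 352.8 N down at 3.15 m → arm 3.15 m, τ = 352.8 × 3.15 = 1111 N·m clockwise.
Sack of grain: 12 × 9.8 = 117.6 N down at 2.3 m → arm 2.3 m, τ = 117.6 × 2.3 = 270.5 N·m clockwise.
Potted plant: 5.6 × 9.8 = 54.88 N down at 0.45 m → arm 0.45 m, τ = 54.88 × 0.45 = 24.7 N·m clockwise.
Block: 43 × 9.8 = 421.4 N down at 3.5 m → arm 3.5 m, τ = 421.4 × 3.5 = 1475 N·m clockwise.
Net moment of the loads = 2881 N·m clockwise.
The upward force F acts at the right end, arm 6.3 m, giving F × 6.3 counterclockwise.
For rotational equilibrium, F × 6.3 = 2881, so F = 2881 / 6.3 = 457 N.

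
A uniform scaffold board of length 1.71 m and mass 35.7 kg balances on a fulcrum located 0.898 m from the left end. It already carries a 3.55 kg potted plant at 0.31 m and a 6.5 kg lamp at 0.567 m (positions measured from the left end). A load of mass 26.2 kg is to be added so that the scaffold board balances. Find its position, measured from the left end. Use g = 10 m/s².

About the fulcrum (at 0.898 m from the left end):
Beam weight: 35.7 × 10 = 357 N down at 0.855 m → arm 0.043 m, τ = 357 × 0.043 = 15.35 N·m counterclockwise.
Potted plant: 3.55 × 10 = 35.5 N down at 0.31 m → arm 0.588 m, τ = 35.5 × 0.588 = 20.87 N·m counterclockwise.
Lamp: 6.5 × 10 = 65 N down at 0.567 m → arm 0.331 m, τ = 65 × 0.331 = 21.52 N·m counterclockwise.
Net moment of existing loads = 57.74 N·m counterclockwise.
The load weighs 26.2 × 10 = 262 N and must supply an equal clockwise moment, so its lever arm about the fulcrum is 57.74 / 262 = 0.22 m.
That puts it at 0.898 + 0.22 = 1.12 m from the left end.

x ≈ 1.12 m from the left end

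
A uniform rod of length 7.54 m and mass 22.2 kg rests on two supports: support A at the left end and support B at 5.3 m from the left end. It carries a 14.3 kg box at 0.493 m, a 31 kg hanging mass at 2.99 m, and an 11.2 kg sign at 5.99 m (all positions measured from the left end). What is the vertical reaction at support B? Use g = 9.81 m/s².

Choose support A as the axis so its reaction then has zero moment arm.
Beam weight: 22.2 × 9.81 = 217.8 N down at 3.77 m → arm 3.77 m, τ = 217.8 × 3.77 = 821.1 N·m clockwise.
Box: 14.3 × 9.81 = 140.3 N down at 0.493 m → arm 0.493 m, τ = 140.3 × 0.493 = 69.17 N·m clockwise.
Hanging mass: 31 × 9.81 = 304.1 N down at 2.99 m → arm 2.99 m, τ = 304.1 × 2.99 = 909.3 N·m clockwise.
Sign: 11.2 × 9.81 = 109.9 N down at 5.99 m → arm 5.99 m, τ = 109.9 × 5.99 = 658.3 N·m clockwise.
Net load moment about support A = 2458 N·m clockwise.
Reaction R at support B is upward at 5.3 m, arm 5.3 m → moment R × 5.3 counterclockwise.
Στ = 0 ⇒ R × 5.3 = 2458 ⇒ R = 464 N.

R_B ≈ 464 N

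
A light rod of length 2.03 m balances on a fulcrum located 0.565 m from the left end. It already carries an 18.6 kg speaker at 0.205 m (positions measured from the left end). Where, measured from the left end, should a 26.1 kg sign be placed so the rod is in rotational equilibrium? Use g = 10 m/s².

Choose the fulcrum (at 0.565 m from the left end) as the axis so the support reaction has zero arm there.
Speaker: 18.6 × 10 = 186 N down at 0.205 m → arm 0.36 m, τ = 186 × 0.36 = 66.96 N·m counterclockwise.
Net moment of existing loads = 66.96 N·m counterclockwise.
The sign weighs 26.1 × 10 = 261 N and must supply an equal clockwise moment, so its lever arm about the fulcrum is 66.96 / 261 = 0.257 m.
That puts it at 0.565 + 0.257 = 0.822 m from the left end.

x ≈ 0.822 m from the left end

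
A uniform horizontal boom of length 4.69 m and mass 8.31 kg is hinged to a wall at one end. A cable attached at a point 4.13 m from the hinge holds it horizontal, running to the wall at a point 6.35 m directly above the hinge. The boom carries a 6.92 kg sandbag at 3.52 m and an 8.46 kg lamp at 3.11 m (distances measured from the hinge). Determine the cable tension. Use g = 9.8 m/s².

Taking torques about the hinge:
Beam weight: 8.31 × 9.8 = 81.44 N down at 2.345 m → arm 2.345 m, τ = 81.44 × 2.345 = 191 N·m clockwise.
Sandbag: 6.92 × 9.8 = 67.82 N down at 3.52 m → arm 3.52 m, τ = 67.82 × 3.52 = 238.7 N·m clockwise.
Lamp: 8.46 × 9.8 = 82.91 N down at 3.11 m → arm 3.11 m, τ = 82.91 × 3.11 = 257.9 N·m clockwise.
Total clockwise load moment = 687.6 N·m.
The cable tension T acts at 4.13 m; only its component perpendicular to the boom, T sinθ, produces torque. sinθ = h/√(h²+d²) = 6.35/√(6.35²+4.13²) = 0.8383.
Balancing moments: T × 4.13 × 0.8383 = 687.6, giving T = 687.6 / 3.462 = 199 N.

T ≈ 199 N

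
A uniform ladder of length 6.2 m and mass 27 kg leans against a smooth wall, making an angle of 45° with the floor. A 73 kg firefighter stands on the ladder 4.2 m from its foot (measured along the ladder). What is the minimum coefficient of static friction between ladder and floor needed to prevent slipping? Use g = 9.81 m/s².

μ_min ≈ 0.63

Taking torques about the foot of the ladder:
Ladder weight 27×9.81 = 264.9 N acts at 3.1 m along the ladder; its horizontal arm is 3.1·cos45° = 2.192 m → τ = 580.7 N·m clockwise.
Firefighter: 73×9.81 = 716.1 N at 4.2 m → arm 2.97 m → τ = 2127 N·m clockwise.
Wall normal N acts horizontally at the top; its moment arm is the height L sinθ = 6.2·sin45° = 4.384 m, counterclockwise.
Στ = 0 ⇒ N × 4.384 = 2708 ⇒ N = 617.7 N.
ΣFx = 0 ⇒ f = N_wall = 617.7 N. ΣFy = 0 ⇒ N_floor = 981 N.
μ_min = f / N_floor = 617.7 / 981 = 0.63.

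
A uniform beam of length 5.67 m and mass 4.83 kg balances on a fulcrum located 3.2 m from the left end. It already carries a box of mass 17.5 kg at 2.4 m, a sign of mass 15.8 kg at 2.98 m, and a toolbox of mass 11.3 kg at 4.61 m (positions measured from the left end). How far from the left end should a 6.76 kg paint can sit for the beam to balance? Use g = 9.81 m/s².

x ≈ 3.69 m from the left end

Taking torques about the fulcrum (at 3.2 m from the left end):
Beam weight: 4.83 × 9.81 = 47.38 N down at 2.835 m → arm 0.365 m, τ = 47.38 × 0.365 = 17.29 N·m counterclockwise.
Box: 17.5 × 9.81 = 171.7 N down at 2.4 m → arm 0.8 m, τ = 171.7 × 0.8 = 137.4 N·m counterclockwise.
Sign: 15.8 × 9.81 = 155 N down at 2.98 m → arm 0.22 m, τ = 155 × 0.22 = 34.1 N·m counterclockwise.
Toolbox: 11.3 × 9.81 = 110.9 N down at 4.61 m → arm 1.41 m, τ = 110.9 × 1.41 = 156.4 N·m clockwise.
Net moment of existing loads = 32.39 N·m counterclockwise.
The paint can weighs 6.76 × 9.81 = 66.32 N and must supply an equal clockwise moment, so its lever arm about the fulcrum is 32.39 / 66.32 = 0.488 m.
That puts it at 3.2 + 0.488 = 3.69 m from the left end.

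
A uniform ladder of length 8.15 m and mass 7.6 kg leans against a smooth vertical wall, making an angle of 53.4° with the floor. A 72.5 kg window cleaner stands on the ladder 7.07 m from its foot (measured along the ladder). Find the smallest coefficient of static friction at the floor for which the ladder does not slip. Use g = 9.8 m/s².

μ_min ≈ 0.618

Take moments about the foot of the ladder.
Ladder weight 7.6×9.8 = 74.48 N acts at 4.075 m along the ladder; its horizontal arm is 4.075·cos53.4° = 2.43 m → τ = 181 N·m clockwise.
Window cleaner: 72.5×9.8 = 710.5 N at 7.07 m → arm 4.215 m → τ = 2995 N·m clockwise.
Wall normal N acts horizontally at the top; its moment arm is the height L sinθ = 8.15·sin53.4° = 6.543 m, counterclockwise.
For rotational equilibrium, N × 6.543 = 3176, so N = 485.4 N.
ΣFx = 0 ⇒ f = N_wall = 485.4 N. ΣFy = 0 ⇒ N_floor = 785 N.
μ_min = f / N_floor = 485.4 / 785 = 0.618.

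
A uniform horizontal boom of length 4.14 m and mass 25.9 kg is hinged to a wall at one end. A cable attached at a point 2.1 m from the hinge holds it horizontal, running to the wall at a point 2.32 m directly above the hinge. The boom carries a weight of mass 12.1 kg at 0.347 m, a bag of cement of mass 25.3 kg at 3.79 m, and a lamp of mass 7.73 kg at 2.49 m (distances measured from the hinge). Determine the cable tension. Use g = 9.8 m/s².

T ≈ 1090 N

About the hinge:
Beam weight: 25.9 × 9.8 = 253.8 N down at 2.07 m → arm 2.07 m, τ = 253.8 × 2.07 = 525.4 N·m clockwise.
Weight: 12.1 × 9.8 = 118.6 N down at 0.347 m → arm 0.347 m, τ = 118.6 × 0.347 = 41.15 N·m clockwise.
Bag of cement: 25.3 × 9.8 = 247.9 N down at 3.79 m → arm 3.79 m, τ = 247.9 × 3.79 = 939.5 N·m clockwise.
Lamp: 7.73 × 9.8 = 75.75 N down at 2.49 m → arm 2.49 m, τ = 75.75 × 2.49 = 188.6 N·m clockwise.
Total clockwise load moment = 1695 N·m.
The cable tension T acts at 2.1 m; only its component perpendicular to the boom, T sinθ, produces torque. sinθ = h/√(h²+d²) = 2.32/√(2.32²+2.1²) = 0.7414.
Balancing moments: T × 2.1 × 0.7414 = 1695, giving T = 1695 / 1.557 = 1090 N.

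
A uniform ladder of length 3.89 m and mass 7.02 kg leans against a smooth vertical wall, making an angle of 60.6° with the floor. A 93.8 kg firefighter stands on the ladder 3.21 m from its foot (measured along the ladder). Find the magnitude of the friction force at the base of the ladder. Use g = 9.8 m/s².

Sum moments about the foot of the ladder (the floor normal and friction both act there and drop out).
Ladder weight 7.02×9.8 = 68.8 N acts at 1.945 m along the ladder; its horizontal arm is 1.945·cos60.6° = 0.9548 m → τ = 65.69 N·m clockwise.
Firefighter: 93.8×9.8 = 919.2 N at 3.21 m → arm 1.576 m → τ = 1449 N·m clockwise.
Wall normal N acts horizontally at the top; its moment arm is the height L sinθ = 3.89·sin60.6° = 3.389 m, counterclockwise.
Balancing moments: N × 3.389 = 1515, giving N = 447 N.
ΣFx = 0: friction at the foot balances the wall's push, so f = N_wall = 447 N.

f ≈ 447 N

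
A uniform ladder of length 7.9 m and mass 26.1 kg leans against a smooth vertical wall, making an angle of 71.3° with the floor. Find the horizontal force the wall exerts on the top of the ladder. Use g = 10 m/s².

N_wall ≈ 44.2 N

Taking torques about the foot of the ladder:
Ladder weight 26.1×10 = 261 N acts at 3.95 m along the ladder; its horizontal arm is 3.95·cos71.3° = 1.266 m → τ = 330.4 N·m clockwise.
Wall normal N acts horizontally at the top; its moment arm is the height L sinθ = 7.9·sin71.3° = 7.483 m, counterclockwise.
For rotational equilibrium, N × 7.483 = 330.4, so N = 44.2 N.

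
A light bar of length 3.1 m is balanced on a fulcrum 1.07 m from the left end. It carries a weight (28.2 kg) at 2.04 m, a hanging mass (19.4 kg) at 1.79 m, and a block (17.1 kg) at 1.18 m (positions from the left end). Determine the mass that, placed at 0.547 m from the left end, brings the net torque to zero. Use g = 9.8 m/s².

Taking torques about the fulcrum (at 1.07 m from the left end):
Weight: 28.2 × 9.8 = 276.4 N down at 2.04 m → arm 0.97 m, τ = 276.4 × 0.97 = 268.1 N·m clockwise.
Hanging mass: 19.4 × 9.8 = 190.1 N down at 1.79 m → arm 0.72 m, τ = 190.1 × 0.72 = 136.9 N·m clockwise.
Block: 17.1 × 9.8 = 167.6 N down at 1.18 m → arm 0.11 m, τ = 167.6 × 0.11 = 18.44 N·m clockwise.
Net moment of known loads = 423.4 N·m clockwise.
An unknown mass m at 0.547 m has arm 0.523 m; its moment is m·g·0.523 counterclockwise.
For rotational equilibrium, m × 9.8 × 0.523 = 423.4, so m = 423.4 / (9.8 × 0.523) = 82.6 kg.

m ≈ 82.6 kg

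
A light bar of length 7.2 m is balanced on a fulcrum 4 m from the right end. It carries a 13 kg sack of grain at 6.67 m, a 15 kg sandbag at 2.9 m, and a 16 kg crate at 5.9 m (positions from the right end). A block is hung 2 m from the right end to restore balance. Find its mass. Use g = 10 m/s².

m ≈ 24.3 kg

About the fulcrum (at 4 m from the right end):
Sack of grain: 13 × 10 = 130 N down at 6.67 m → arm 2.67 m, τ = 130 × 2.67 = 347.1 N·m counterclockwise.
Sandbag: 15 × 10 = 150 N down at 2.9 m → arm 1.1 m, τ = 150 × 1.1 = 165 N·m clockwise.
Crate: 16 × 10 = 160 N down at 5.9 m → arm 1.9 m, τ = 160 × 1.9 = 304 N·m counterclockwise.
Net moment of known loads = 486.1 N·m counterclockwise.
An unknown mass m at 2 m has arm 2 m; its moment is m·g·2 clockwise.
Στ = 0 ⇒ m × 10 × 2 = 486.1 ⇒ m = 486.1 / (10 × 2) = 24.3 kg.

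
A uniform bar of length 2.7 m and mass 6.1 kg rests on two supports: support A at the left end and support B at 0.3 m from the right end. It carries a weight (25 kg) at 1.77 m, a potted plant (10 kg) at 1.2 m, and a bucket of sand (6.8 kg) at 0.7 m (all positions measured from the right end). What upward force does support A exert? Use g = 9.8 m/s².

Take moments about support B.
Beam weight: 6.1 × 9.8 = 59.78 N down at 1.35 m → arm 1.05 m, τ = 59.78 × 1.05 = 62.77 N·m counterclockwise.
Weight: 25 × 9.8 = 245 N down at 1.77 m → arm 1.47 m, τ = 245 × 1.47 = 360.1 N·m counterclockwise.
Potted plant: 10 × 9.8 = 98 N down at 1.2 m → arm 0.9 m, τ = 98 × 0.9 = 88.2 N·m counterclockwise.
Bucket of sand: 6.8 × 9.8 = 66.64 N down at 0.7 m → arm 0.4 m, τ = 66.64 × 0.4 = 26.66 N·m counterclockwise.
Net load moment about support B = 537.7 N·m counterclockwise.
Reaction R at support A is upward at 2.7 m, arm 2.4 m → moment R × 2.4 clockwise.
For rotational equilibrium, R × 2.4 = 537.7, so R = 224 N.

R_A ≈ 224 N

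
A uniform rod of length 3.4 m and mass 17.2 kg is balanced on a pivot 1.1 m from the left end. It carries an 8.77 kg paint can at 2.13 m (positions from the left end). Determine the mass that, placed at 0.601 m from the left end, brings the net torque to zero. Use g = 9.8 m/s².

m ≈ 38.8 kg

About the pivot (at 1.1 m from the left end):
Beam weight: 17.2 × 9.8 = 168.6 N down at 1.7 m → arm 0.6 m, τ = 168.6 × 0.6 = 101.2 N·m clockwise.
Paint can: 8.77 × 9.8 = 85.95 N down at 2.13 m → arm 1.03 m, τ = 85.95 × 1.03 = 88.53 N·m clockwise.
Net moment of known loads = 189.7 N·m clockwise.
An unknown mass m at 0.601 m has arm 0.499 m; its moment is m·g·0.499 counterclockwise.
Setting net torque to zero: m × 9.8 × 0.499 = 189.7 → m = 189.7 / (9.8 × 0.499) = 38.8 kg.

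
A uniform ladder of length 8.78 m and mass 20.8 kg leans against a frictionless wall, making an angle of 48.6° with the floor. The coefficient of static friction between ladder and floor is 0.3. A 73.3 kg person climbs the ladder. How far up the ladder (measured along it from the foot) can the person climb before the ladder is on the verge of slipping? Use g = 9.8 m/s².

d ≈ 2.59 m

Taking torques about the foot of the ladder:
Ladder weight 20.8×9.8 = 203.8 N acts at 4.39 m along the ladder; its horizontal arm is 4.39·cos48.6° = 2.903 m → τ = 591.6 N·m clockwise.
Person weight 73.3×9.8 = 718.3 N at distance d → arm d·cos48.6° → τ = 718.3·d·0.6613 clockwise.
Wall normal N at the top has arm L sinθ = 6.586 m counterclockwise, so Στ = 0 gives N·6.586 = 591.6 + 475·d.
ΣFy = 0 ⇒ N_floor = 922.1 N, so the maximum friction is μ_s·N_floor = 0.3×922.1 = 276.6 N. ΣFx = 0 ⇒ N_wall = f, so at the slipping point N = 276.6 N.
Substituting: 276.6×6.586 = 591.6 + 475·d ⇒ d = (1822 − 591.6) / 475 = 2.59 m.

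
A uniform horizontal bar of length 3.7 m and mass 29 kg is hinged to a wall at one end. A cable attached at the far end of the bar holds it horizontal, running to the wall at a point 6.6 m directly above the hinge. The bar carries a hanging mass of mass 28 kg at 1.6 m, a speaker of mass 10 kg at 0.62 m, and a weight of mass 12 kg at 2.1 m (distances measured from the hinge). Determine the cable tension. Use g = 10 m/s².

T ≈ 402 N

Sum moments about the hinge (the unknown hinge reaction has zero arm there).
Beam weight: 29 × 10 = 290 N down at 1.85 m → arm 1.85 m, τ = 290 × 1.85 = 536.5 N·m clockwise.
Hanging mass: 28 × 10 = 280 N down at 1.6 m → arm 1.6 m, τ = 280 × 1.6 = 448 N·m clockwise.
Speaker: 10 × 10 = 100 N down at 0.62 m → arm 0.62 m, τ = 100 × 0.62 = 62 N·m clockwise.
Weight: 12 × 10 = 120 N down at 2.1 m → arm 2.1 m, τ = 120 × 2.1 = 252 N·m clockwise.
Total clockwise load moment = 1298 N·m.
The cable tension T acts at 3.7 m; only its component perpendicular to the bar, T sinθ, produces torque. sinθ = h/√(h²+d²) = 6.6/√(6.6²+3.7²) = 0.8723.
Setting net torque to zero: T × 3.7 × 0.8723 = 1298 → T = 1298 / 3.228 = 402 N.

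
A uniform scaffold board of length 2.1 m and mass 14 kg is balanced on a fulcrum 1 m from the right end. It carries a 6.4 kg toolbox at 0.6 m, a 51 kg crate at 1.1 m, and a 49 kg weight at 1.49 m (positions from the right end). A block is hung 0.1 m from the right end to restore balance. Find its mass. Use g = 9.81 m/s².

Choose the fulcrum (at 1 m from the right end) as the axis so the support reaction has zero arm there.
Beam weight: 14 × 9.81 = 137.3 N down at 1.05 m → arm 0.05 m, τ = 137.3 × 0.05 = 6.865 N·m counterclockwise.
Toolbox: 6.4 × 9.81 = 62.78 N down at 0.6 m → arm 0.4 m, τ = 62.78 × 0.4 = 25.11 N·m clockwise.
Crate: 51 × 9.81 = 500.3 N down at 1.1 m → arm 0.1 m, τ = 500.3 × 0.1 = 50.03 N·m counterclockwise.
Weight: 49 × 9.81 = 480.7 N down at 1.49 m → arm 0.49 m, τ = 480.7 × 0.49 = 235.5 N·m counterclockwise.
Net moment of known loads = 267.3 N·m counterclockwise.
An unknown mass m at 0.1 m has arm 0.9 m; its moment is m·g·0.9 clockwise.
Setting net torque to zero: m × 9.81 × 0.9 = 267.3 → m = 267.3 / (9.81 × 0.9) = 30.3 kg.

m ≈ 30.3 kg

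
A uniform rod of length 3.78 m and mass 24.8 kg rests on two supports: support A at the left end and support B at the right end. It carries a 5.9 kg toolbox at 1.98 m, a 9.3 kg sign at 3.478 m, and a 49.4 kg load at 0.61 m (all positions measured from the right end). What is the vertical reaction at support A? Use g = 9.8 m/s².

R_A ≈ 314 N

Choose support B as the axis so its reaction then has zero moment arm.
Beam weight: 24.8 × 9.8 = 243 N down at 1.89 m → arm 1.89 m, τ = 243 × 1.89 = 459.3 N·m counterclockwise.
Toolbox: 5.9 × 9.8 = 57.82 N down at 1.98 m → arm 1.98 m, τ = 57.82 × 1.98 = 114.5 N·m counterclockwise.
Sign: 9.3 × 9.8 = 91.14 N down at 3.478 m → arm 3.478 m, τ = 91.14 × 3.478 = 317 N·m counterclockwise.
Load: 49.4 × 9.8 = 484.1 N down at 0.61 m → arm 0.61 m, τ = 484.1 × 0.61 = 295.3 N·m counterclockwise.
Net load moment about support B = 1186 N·m counterclockwise.
Reaction R at support A is upward at 3.78 m, arm 3.78 m → moment R × 3.78 clockwise.
Balancing moments: R × 3.78 = 1186, giving R = 314 N.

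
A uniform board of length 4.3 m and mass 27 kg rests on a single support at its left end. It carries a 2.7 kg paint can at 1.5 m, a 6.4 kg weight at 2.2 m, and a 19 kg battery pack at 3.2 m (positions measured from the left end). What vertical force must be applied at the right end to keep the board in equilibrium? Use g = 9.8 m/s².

F ≈ 312 N

Take moments about the left end.
Beam weight: 27 × 9.8 = 264.6 N down at 2.15 m → arm 2.15 m, τ = 264.6 × 2.15 = 568.9 N·m clockwise.
Paint can: 2.7 × 9.8 = 26.46 N down at 1.5 m → arm 1.5 m, τ = 26.46 × 1.5 = 39.69 N·m clockwise.
Weight: 6.4 × 9.8 = 62.72 N down at 2.2 m → arm 2.2 m, τ = 62.72 × 2.2 = 138 N·m clockwise.
Battery pack: 19 × 9.8 = 186.2 N down at 3.2 m → arm 3.2 m, τ = 186.2 × 3.2 = 595.8 N·m clockwise.
Net moment of the loads = 1342 N·m clockwise.
The upward force F acts at the right end, arm 4.3 m, giving F × 4.3 counterclockwise.
Setting net torque to zero: F × 4.3 = 1342 → F = 1342 / 4.3 = 312 N.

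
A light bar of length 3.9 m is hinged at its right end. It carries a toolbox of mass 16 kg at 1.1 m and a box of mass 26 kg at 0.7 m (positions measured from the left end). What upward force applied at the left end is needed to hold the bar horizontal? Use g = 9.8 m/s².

F ≈ 322 N

Taking torques about the right end:
Toolbox: 16 × 9.8 = 156.8 N down at 1.1 m → arm 2.8 m, τ = 156.8 × 2.8 = 439 N·m counterclockwise.
Box: 26 × 9.8 = 254.8 N down at 0.7 m → arm 3.2 m, τ = 254.8 × 3.2 = 815.4 N·m counterclockwise.
Net moment of the loads = 1254 N·m counterclockwise.
The upward force F acts at the left end, arm 3.9 m, giving F × 3.9 clockwise.
Balancing moments: F × 3.9 = 1254, giving F = 1254 / 3.9 = 322 N.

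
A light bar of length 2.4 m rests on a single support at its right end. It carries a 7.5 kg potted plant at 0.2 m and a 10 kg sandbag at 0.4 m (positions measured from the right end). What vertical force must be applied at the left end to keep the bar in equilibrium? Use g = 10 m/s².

Choose the right end as the axis so the unknown pivot reaction has zero arm there.
Potted plant: 7.5 × 10 = 75 N down at 0.2 m → arm 0.2 m, τ = 75 × 0.2 = 15 N·m counterclockwise.
Sandbag: 10 × 10 = 100 N down at 0.4 m → arm 0.4 m, τ = 100 × 0.4 = 40 N·m counterclockwise.
Net moment of the loads = 55 N·m counterclockwise.
The upward force F acts at the left end, arm 2.4 m, giving F × 2.4 clockwise.
Setting net torque to zero: F × 2.4 = 55 → F = 55 / 2.4 = 22.9 N.

F ≈ 22.9 N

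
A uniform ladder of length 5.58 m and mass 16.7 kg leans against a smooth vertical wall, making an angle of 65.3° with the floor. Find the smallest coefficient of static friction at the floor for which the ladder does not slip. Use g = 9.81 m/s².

μ_min ≈ 0.23

Choose the foot of the ladder as the axis so the floor normal and friction both act there and drop out.
Ladder weight 16.7×9.81 = 163.8 N acts at 2.79 m along the ladder; its horizontal arm is 2.79·cos65.3° = 1.166 m → τ = 191 N·m clockwise.
Wall normal N acts horizontally at the top; its moment arm is the height L sinθ = 5.58·sin65.3° = 5.069 m, counterclockwise.
Balancing moments: N × 5.069 = 191, giving N = 37.68 N.
ΣFx = 0 ⇒ f = N_wall = 37.68 N. ΣFy = 0 ⇒ N_floor = 163.8 N.
μ_min = f / N_floor = 37.68 / 163.8 = 0.23.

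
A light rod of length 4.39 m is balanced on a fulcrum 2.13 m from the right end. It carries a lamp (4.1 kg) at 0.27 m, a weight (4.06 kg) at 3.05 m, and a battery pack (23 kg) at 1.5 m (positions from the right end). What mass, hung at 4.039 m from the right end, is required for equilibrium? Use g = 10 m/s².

m ≈ 9.63 kg

Choose the fulcrum (at 2.13 m from the right end) as the axis so the support reaction has zero arm there.
Lamp: 4.1 × 10 = 41 N down at 0.27 m → arm 1.86 m, τ = 41 × 1.86 = 76.26 N·m clockwise.
Weight: 4.06 × 10 = 40.6 N down at 3.05 m → arm 0.92 m, τ = 40.6 × 0.92 = 37.35 N·m counterclockwise.
Battery pack: 23 × 10 = 230 N down at 1.5 m → arm 0.63 m, τ = 230 × 0.63 = 144.9 N·m clockwise.
Net moment of known loads = 183.8 N·m clockwise.
An unknown mass m at 4.039 m has arm 1.909 m; its moment is m·g·1.909 counterclockwise.
Setting net torque to zero: m × 10 × 1.909 = 183.8 → m = 183.8 / (10 × 1.909) = 9.63 kg.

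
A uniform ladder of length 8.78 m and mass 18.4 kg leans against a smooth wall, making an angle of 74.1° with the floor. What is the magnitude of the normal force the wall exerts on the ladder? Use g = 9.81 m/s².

N_wall ≈ 25.7 N

Sum moments about the foot of the ladder (the floor normal and friction both act there and drop out).
Ladder weight 18.4×9.81 = 180.5 N acts at 4.39 m along the ladder; its horizontal arm is 4.39·cos74.1° = 1.203 m → τ = 217.1 N·m clockwise.
Wall normal N acts horizontally at the top; its moment arm is the height L sinθ = 8.78·sin74.1° = 8.444 m, counterclockwise.
Στ = 0 ⇒ N × 8.444 = 217.1 ⇒ N = 25.7 N.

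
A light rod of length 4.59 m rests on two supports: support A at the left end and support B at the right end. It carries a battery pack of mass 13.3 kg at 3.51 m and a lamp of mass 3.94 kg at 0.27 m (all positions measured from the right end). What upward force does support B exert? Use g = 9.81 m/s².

Taking torques about support A:
Battery pack: 13.3 × 9.81 = 130.5 N down at 3.51 m → arm 1.08 m, τ = 130.5 × 1.08 = 140.9 N·m clockwise.
Lamp: 3.94 × 9.81 = 38.65 N down at 0.27 m → arm 4.32 m, τ = 38.65 × 4.32 = 167 N·m clockwise.
Net load moment about support A = 307.9 N·m clockwise.
Reaction R at support B is upward at 0 m, arm 4.59 m → moment R × 4.59 counterclockwise.
For rotational equilibrium, R × 4.59 = 307.9, so R = 67.1 N.

R_B ≈ 67.1 N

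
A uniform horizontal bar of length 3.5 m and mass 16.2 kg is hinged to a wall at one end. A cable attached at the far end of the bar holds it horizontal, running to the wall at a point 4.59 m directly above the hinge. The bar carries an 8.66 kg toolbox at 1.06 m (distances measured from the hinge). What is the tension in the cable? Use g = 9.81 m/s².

Take moments about the hinge.
Beam weight: 16.2 × 9.81 = 158.9 N down at 1.75 m → arm 1.75 m, τ = 158.9 × 1.75 = 278.1 N·m clockwise.
Toolbox: 8.66 × 9.81 = 84.95 N down at 1.06 m → arm 1.06 m, τ = 84.95 × 1.06 = 90.05 N·m clockwise.
Total clockwise load moment = 368.2 N·m.
The cable tension T acts at 3.5 m; only its component perpendicular to the bar, T sinθ, produces torque. sinθ = h/√(h²+d²) = 4.59/√(4.59²+3.5²) = 0.7952.
For rotational equilibrium, T × 3.5 × 0.7952 = 368.2, so T = 368.2 / 2.783 = 132 N.

T ≈ 132 N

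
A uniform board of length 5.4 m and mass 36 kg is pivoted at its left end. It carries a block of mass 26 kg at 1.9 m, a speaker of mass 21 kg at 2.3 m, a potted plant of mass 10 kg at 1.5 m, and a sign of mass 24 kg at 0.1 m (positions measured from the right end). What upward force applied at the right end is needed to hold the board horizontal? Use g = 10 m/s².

F ≈ 777 N

Take moments about the left end.
Beam weight: 36 × 10 = 360 N down at 2.7 m → arm 2.7 m, τ = 360 × 2.7 = 972 N·m clockwise.
Block: 26 × 10 = 260 N down at 1.9 m → arm 3.5 m, τ = 260 × 3.5 = 910 N·m clockwise.
Speaker: 21 × 10 = 210 N down at 2.3 m → arm 3.1 m, τ = 210 × 3.1 = 651 N·m clockwise.
Potted plant: 10 × 10 = 100 N down at 1.5 m → arm 3.9 m, τ = 100 × 3.9 = 390 N·m clockwise.
Sign: 24 × 10 = 240 N down at 0.1 m → arm 5.3 m, τ = 240 × 5.3 = 1272 N·m clockwise.
Net moment of the loads = 4195 N·m clockwise.
The upward force F acts at the right end, arm 5.4 m, giving F × 5.4 counterclockwise.
For rotational equilibrium, F × 5.4 = 4195, so F = 4195 / 5.4 = 777 N.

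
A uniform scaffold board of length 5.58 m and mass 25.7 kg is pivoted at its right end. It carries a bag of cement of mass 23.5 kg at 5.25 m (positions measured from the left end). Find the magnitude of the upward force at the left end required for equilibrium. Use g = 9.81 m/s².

F ≈ 140 N

Choose the right end as the axis so the unknown pivot reaction has zero arm there.
Beam weight: 25.7 × 9.81 = 252.1 N down at 2.79 m → arm 2.79 m, τ = 252.1 × 2.79 = 703.4 N·m counterclockwise.
Bag of cement: 23.5 × 9.81 = 230.5 N down at 5.25 m → arm 0.33 m, τ = 230.5 × 0.33 = 76.06 N·m counterclockwise.
Net moment of the loads = 779.5 N·m counterclockwise.
The upward force F acts at the left end, arm 5.58 m, giving F × 5.58 clockwise.
For rotational equilibrium, F × 5.58 = 779.5, so F = 779.5 / 5.58 = 140 N.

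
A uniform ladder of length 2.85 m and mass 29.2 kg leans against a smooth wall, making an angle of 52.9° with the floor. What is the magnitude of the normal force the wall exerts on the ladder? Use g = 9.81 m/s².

About the foot of the ladder:
Ladder weight 29.2×9.81 = 286.5 N acts at 1.425 m along the ladder; its horizontal arm is 1.425·cos52.9° = 0.8596 m → τ = 246.3 N·m clockwise.
Wall normal N acts horizontally at the top; its moment arm is the height L sinθ = 2.85·sin52.9° = 2.273 m, counterclockwise.
Setting net torque to zero: N × 2.273 = 246.3 → N = 108 N.

N_wall ≈ 108 N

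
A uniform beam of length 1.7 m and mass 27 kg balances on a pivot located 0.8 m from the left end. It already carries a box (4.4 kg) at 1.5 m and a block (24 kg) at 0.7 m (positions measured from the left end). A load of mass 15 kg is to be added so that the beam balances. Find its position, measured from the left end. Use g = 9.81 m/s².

Sum moments about the pivot (at 0.8 m from the left end) (the support reaction has zero arm there).
Beam weight: 27 × 9.81 = 264.9 N down at 0.85 m → arm 0.05 m, τ = 264.9 × 0.05 = 13.24 N·m clockwise.
Box: 4.4 × 9.81 = 43.16 N down at 1.5 m → arm 0.7 m, τ = 43.16 × 0.7 = 30.21 N·m clockwise.
Block: 24 × 9.81 = 235.4 N down at 0.7 m → arm 0.1 m, τ = 235.4 × 0.1 = 23.54 N·m counterclockwise.
Net moment of existing loads = 19.91 N·m clockwise.
The load weighs 15 × 9.81 = 147.2 N and must supply an equal counterclockwise moment, so its lever arm about the pivot is 19.91 / 147.2 = 0.135 m.
That puts it at 0.8 − 0.135 = 0.665 m from the left end.

x ≈ 0.665 m from the left end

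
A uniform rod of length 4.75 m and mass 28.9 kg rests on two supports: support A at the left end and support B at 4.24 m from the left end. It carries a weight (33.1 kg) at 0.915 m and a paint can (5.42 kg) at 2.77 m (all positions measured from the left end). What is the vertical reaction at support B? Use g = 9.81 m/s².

R_B ≈ 264 N

Choose support A as the axis so its reaction then has zero moment arm.
Beam weight: 28.9 × 9.81 = 283.5 N down at 2.375 m → arm 2.375 m, τ = 283.5 × 2.375 = 673.3 N·m clockwise.
Weight: 33.1 × 9.81 = 324.7 N down at 0.915 m → arm 0.915 m, τ = 324.7 × 0.915 = 297.1 N·m clockwise.
Paint can: 5.42 × 9.81 = 53.17 N down at 2.77 m → arm 2.77 m, τ = 53.17 × 2.77 = 147.3 N·m clockwise.
Net load moment about support A = 1118 N·m clockwise.
Reaction R at support B is upward at 4.24 m, arm 4.24 m → moment R × 4.24 counterclockwise.
Στ = 0 ⇒ R × 4.24 = 1118 ⇒ R = 264 N.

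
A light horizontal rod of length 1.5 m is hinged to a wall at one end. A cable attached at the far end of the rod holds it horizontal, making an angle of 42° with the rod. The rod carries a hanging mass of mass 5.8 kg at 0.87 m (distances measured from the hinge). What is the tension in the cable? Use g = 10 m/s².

Taking torques about the hinge:
Hanging mass: 5.8 × 10 = 58 N down at 0.87 m → arm 0.87 m, τ = 58 × 0.87 = 50.46 N·m clockwise.
Total clockwise load moment = 50.46 N·m.
The cable tension T acts at 1.5 m; only its component perpendicular to the rod, T sinθ, produces torque. sin 42° = 0.6691.
For rotational equilibrium, T × 1.5 × 0.6691 = 50.46, so T = 50.46 / 1.004 = 50.3 N.

T ≈ 50.3 N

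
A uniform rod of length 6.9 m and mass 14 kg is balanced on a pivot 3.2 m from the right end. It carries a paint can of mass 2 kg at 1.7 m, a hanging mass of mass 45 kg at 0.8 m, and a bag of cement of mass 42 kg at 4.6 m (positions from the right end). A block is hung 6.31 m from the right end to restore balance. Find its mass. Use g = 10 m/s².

m ≈ 15.7 kg

Take moments about the pivot (at 3.2 m from the right end).
Beam weight: 14 × 10 = 140 N down at 3.45 m → arm 0.25 m, τ = 140 × 0.25 = 35 N·m counterclockwise.
Paint can: 2 × 10 = 20 N down at 1.7 m → arm 1.5 m, τ = 20 × 1.5 = 30 N·m clockwise.
Hanging mass: 45 × 10 = 450 N down at 0.8 m → arm 2.4 m, τ = 450 × 2.4 = 1080 N·m clockwise.
Bag of cement: 42 × 10 = 420 N down at 4.6 m → arm 1.4 m, τ = 420 × 1.4 = 588 N·m counterclockwise.
Net moment of known loads = 487 N·m clockwise.
An unknown mass m at 6.31 m has arm 3.11 m; its moment is m·g·3.11 counterclockwise.
Setting net torque to zero: m × 10 × 3.11 = 487 → m = 487 / (10 × 3.11) = 15.7 kg.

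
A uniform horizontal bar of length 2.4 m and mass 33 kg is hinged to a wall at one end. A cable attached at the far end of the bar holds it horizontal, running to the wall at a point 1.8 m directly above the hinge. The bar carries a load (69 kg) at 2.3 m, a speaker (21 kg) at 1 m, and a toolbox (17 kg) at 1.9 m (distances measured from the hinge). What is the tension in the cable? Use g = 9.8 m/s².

Taking torques about the hinge:
Beam weight: 33 × 9.8 = 323.4 N down at 1.2 m → arm 1.2 m, τ = 323.4 × 1.2 = 388.1 N·m clockwise.
Load: 69 × 9.8 = 676.2 N down at 2.3 m → arm 2.3 m, τ = 676.2 × 2.3 = 1555 N·m clockwise.
Speaker: 21 × 9.8 = 205.8 N down at 1 m → arm 1 m, τ = 205.8 × 1 = 205.8 N·m clockwise.
Toolbox: 17 × 9.8 = 166.6 N down at 1.9 m → arm 1.9 m, τ = 166.6 × 1.9 = 316.5 N·m clockwise.
Total clockwise load moment = 2465 N·m.
The cable tension T acts at 2.4 m; only its component perpendicular to the bar, T sinθ, produces torque. sinθ = h/√(h²+d²) = 1.8/√(1.8²+2.4²) = 0.6.
Setting net torque to zero: T × 2.4 × 0.6 = 2465 → T = 2465 / 1.44 = 1710 N.

T ≈ 1710 N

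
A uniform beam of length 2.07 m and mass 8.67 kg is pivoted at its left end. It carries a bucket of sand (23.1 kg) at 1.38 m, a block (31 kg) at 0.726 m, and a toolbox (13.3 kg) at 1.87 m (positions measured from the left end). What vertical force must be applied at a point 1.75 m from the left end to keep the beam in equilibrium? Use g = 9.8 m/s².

Sum moments about the left end (the unknown pivot reaction has zero arm there).
Beam weight: 8.67 × 9.8 = 84.97 N down at 1.035 m → arm 1.035 m, τ = 84.97 × 1.035 = 87.94 N·m clockwise.
Bucket of sand: 23.1 × 9.8 = 226.4 N down at 1.38 m → arm 1.38 m, τ = 226.4 × 1.38 = 312.4 N·m clockwise.
Block: 31 × 9.8 = 303.8 N down at 0.726 m → arm 0.726 m, τ = 303.8 × 0.726 = 220.6 N·m clockwise.
Toolbox: 13.3 × 9.8 = 130.3 N down at 1.87 m → arm 1.87 m, τ = 130.3 × 1.87 = 243.7 N·m clockwise.
Net moment of the loads = 864.6 N·m clockwise.
The upward force F acts at a point 1.75 m from the left end, arm 1.75 m, giving F × 1.75 counterclockwise.
Στ = 0 ⇒ F × 1.75 = 864.6 ⇒ F = 864.6 / 1.75 = 494 N.

F ≈ 494 N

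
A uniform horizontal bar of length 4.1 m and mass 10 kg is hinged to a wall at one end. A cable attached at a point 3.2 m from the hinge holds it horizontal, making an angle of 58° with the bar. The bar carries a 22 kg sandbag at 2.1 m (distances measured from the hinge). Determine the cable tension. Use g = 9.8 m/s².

T ≈ 241 N

Sum moments about the hinge (the unknown hinge reaction has zero arm there).
Beam weight: 10 × 9.8 = 98 N down at 2.05 m → arm 2.05 m, τ = 98 × 2.05 = 200.9 N·m clockwise.
Sandbag: 22 × 9.8 = 215.6 N down at 2.1 m → arm 2.1 m, τ = 215.6 × 2.1 = 452.8 N·m clockwise.
Total clockwise load moment = 653.7 N·m.
The cable tension T acts at 3.2 m; only its component perpendicular to the bar, T sinθ, produces torque. sin 58° = 0.848.
For rotational equilibrium, T × 3.2 × 0.848 = 653.7, so T = 653.7 / 2.714 = 241 N.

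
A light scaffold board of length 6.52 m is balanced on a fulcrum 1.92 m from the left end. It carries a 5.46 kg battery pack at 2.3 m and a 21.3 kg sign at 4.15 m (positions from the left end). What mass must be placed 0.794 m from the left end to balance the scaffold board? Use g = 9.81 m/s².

Sum moments about the fulcrum (at 1.92 m from the left end) (the support reaction has zero arm there).
Battery pack: 5.46 × 9.81 = 53.56 N down at 2.3 m → arm 0.38 m, τ = 53.56 × 0.38 = 20.35 N·m clockwise.
Sign: 21.3 × 9.81 = 209 N down at 4.15 m → arm 2.23 m, τ = 209 × 2.23 = 466.1 N·m clockwise.
Net moment of known loads = 486.5 N·m clockwise.
An unknown mass m at 0.794 m has arm 1.126 m; its moment is m·g·1.126 counterclockwise.
Setting net torque to zero: m × 9.81 × 1.126 = 486.5 → m = 486.5 / (9.81 × 1.126) = 44 kg.

m ≈ 44 kg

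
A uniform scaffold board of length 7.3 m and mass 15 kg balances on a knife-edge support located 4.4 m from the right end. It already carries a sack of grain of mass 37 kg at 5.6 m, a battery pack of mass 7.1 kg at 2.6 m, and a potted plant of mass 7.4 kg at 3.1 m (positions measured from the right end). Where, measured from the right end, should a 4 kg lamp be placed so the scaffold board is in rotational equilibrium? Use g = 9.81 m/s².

Choose the knife-edge support (at 4.4 m from the right end) as the axis so the support reaction has zero arm there.
Beam weight: 15 × 9.81 = 147.2 N down at 3.65 m → arm 0.75 m, τ = 147.2 × 0.75 = 110.4 N·m clockwise.
Sack of grain: 37 × 9.81 = 363 N down at 5.6 m → arm 1.2 m, τ = 363 × 1.2 = 435.6 N·m counterclockwise.
Battery pack: 7.1 × 9.81 = 69.65 N down at 2.6 m → arm 1.8 m, τ = 69.65 × 1.8 = 125.4 N·m clockwise.
Potted plant: 7.4 × 9.81 = 72.59 N down at 3.1 m → arm 1.3 m, τ = 72.59 × 1.3 = 94.37 N·m clockwise.
Net moment of existing loads = 105.4 N·m counterclockwise.
The lamp weighs 4 × 9.81 = 39.24 N and must supply an equal clockwise moment, so its lever arm about the knife-edge support is 105.4 / 39.24 = 2.69 m.
That puts it at 4.4 − 2.69 = 1.71 m from the right end.

x ≈ 1.71 m from the right end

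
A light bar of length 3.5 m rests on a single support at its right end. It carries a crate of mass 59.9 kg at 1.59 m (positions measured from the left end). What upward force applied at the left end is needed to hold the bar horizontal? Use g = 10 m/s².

Sum moments about the right end (the unknown pivot reaction has zero arm there).
Crate: 59.9 × 10 = 599 N down at 1.59 m → arm 1.91 m, τ = 599 × 1.91 = 1144 N·m counterclockwise.
Net moment of the loads = 1144 N·m counterclockwise.
The upward force F acts at the left end, arm 3.5 m, giving F × 3.5 clockwise.
Balancing moments: F × 3.5 = 1144, giving F = 1144 / 3.5 = 327 N.

F ≈ 327 N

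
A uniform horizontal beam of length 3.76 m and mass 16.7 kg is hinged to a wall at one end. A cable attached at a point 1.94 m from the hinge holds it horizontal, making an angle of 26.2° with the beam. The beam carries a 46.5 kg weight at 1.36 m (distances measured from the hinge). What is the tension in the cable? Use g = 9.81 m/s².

T ≈ 1080 N

Sum moments about the hinge (the unknown hinge reaction has zero arm there).
Beam weight: 16.7 × 9.81 = 163.8 N down at 1.88 m → arm 1.88 m, τ = 163.8 × 1.88 = 307.9 N·m clockwise.
Weight: 46.5 × 9.81 = 456.2 N down at 1.36 m → arm 1.36 m, τ = 456.2 × 1.36 = 620.4 N·m clockwise.
Total clockwise load moment = 928.3 N·m.
The cable tension T acts at 1.94 m; only its component perpendicular to the beam, T sinθ, produces torque. sin 26.2° = 0.4415.
For rotational equilibrium, T × 1.94 × 0.4415 = 928.3, so T = 928.3 / 0.8565 = 1080 N.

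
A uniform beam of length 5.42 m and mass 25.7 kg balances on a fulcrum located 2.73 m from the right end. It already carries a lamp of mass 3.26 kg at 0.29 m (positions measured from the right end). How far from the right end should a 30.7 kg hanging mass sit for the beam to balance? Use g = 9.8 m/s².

x ≈ 3.01 m from the right end

Choose the fulcrum (at 2.73 m from the right end) as the axis so the support reaction has zero arm there.
Beam weight: 25.7 × 9.8 = 251.9 N down at 2.71 m → arm 0.02 m, τ = 251.9 × 0.02 = 5.038 N·m clockwise.
Lamp: 3.26 × 9.8 = 31.95 N down at 0.29 m → arm 2.44 m, τ = 31.95 × 2.44 = 77.96 N·m clockwise.
Net moment of existing loads = 83 N·m clockwise.
The hanging mass weighs 30.7 × 9.8 = 300.9 N and must supply an equal counterclockwise moment, so its lever arm about the fulcrum is 83 / 300.9 = 0.276 m.
That puts it at 2.73 + 0.276 = 3.01 m from the right end.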